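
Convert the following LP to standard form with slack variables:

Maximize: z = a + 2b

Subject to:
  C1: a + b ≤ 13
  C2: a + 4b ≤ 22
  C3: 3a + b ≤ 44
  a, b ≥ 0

max z = a + 2b

s.t.
  a + b + s1 = 13
  a + 4b + s2 = 22
  3a + b + s3 = 44
  a, b, s1, s2, s3 ≥ 0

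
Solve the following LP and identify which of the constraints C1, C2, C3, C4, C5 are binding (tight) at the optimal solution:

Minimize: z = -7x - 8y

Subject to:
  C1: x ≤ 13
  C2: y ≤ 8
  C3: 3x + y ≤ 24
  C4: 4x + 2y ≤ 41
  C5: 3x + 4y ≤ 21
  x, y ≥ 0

At x = 7, y = 0, compute slack b - a·x for each constraint:
  C1: 13 − 7 = 6  (slack)
  C2: 8 − 0 = 8  (slack)
  C3: 24 − 21 = 3  (slack)
  C4: 41 − 28 = 13  (slack)
  C5: 21 − 21 = 0  (binding)

Optimal: x = 7, y = 0
Binding: C5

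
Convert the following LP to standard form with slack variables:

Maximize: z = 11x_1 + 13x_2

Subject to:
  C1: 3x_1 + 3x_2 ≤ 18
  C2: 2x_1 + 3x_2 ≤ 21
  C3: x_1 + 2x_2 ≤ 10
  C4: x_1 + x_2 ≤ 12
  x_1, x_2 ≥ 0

max z = 11x_1 + 13x_2

s.t.
  3x_1 + 3x_2 + s1 = 18
  2x_1 + 3x_2 + s2 = 21
  x_1 + 2x_2 + s3 = 10
  x_1 + x_2 + s4 = 12
  x_1, x_2, s1, s2, s3, s4 ≥ 0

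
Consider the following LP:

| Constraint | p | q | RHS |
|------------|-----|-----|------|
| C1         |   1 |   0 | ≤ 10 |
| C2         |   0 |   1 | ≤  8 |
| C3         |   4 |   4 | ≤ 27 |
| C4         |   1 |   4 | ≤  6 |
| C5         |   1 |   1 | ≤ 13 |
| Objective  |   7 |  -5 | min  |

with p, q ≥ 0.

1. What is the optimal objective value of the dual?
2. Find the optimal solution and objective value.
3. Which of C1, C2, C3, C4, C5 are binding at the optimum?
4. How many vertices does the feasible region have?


1. -7.5
2. p = 0, q = 1.5, z = -7.5
3. C4
4. 3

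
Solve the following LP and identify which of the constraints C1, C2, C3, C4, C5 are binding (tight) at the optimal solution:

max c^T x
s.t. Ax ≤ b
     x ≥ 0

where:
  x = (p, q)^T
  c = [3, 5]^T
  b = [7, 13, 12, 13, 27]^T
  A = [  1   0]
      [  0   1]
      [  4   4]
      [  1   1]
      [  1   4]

At p = 0, q = 3, compute slack b - a·x for each constraint:
  C1: 7 − 0 = 7  (slack)
  C2: 13 − 3 = 10  (slack)
  C3: 12 − 12 = 0  (binding)
  C4: 13 − 3 = 10  (slack)
  C5: 27 − 12 = 15  (slack)

Optimal: p = 0, q = 3
Binding: C3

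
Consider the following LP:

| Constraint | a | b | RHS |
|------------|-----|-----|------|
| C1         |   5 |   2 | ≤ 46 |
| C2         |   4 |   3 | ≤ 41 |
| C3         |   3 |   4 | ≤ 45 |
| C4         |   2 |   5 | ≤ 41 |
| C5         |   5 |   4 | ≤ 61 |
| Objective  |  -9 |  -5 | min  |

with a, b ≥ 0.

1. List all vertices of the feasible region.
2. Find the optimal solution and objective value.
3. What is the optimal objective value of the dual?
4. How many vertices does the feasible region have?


1. (0, 0), (9.2, 0), (8, 3), (5.857, 5.857), (0, 8.2)
2. a = 8, b = 3, z = -87
3. -87
4. 5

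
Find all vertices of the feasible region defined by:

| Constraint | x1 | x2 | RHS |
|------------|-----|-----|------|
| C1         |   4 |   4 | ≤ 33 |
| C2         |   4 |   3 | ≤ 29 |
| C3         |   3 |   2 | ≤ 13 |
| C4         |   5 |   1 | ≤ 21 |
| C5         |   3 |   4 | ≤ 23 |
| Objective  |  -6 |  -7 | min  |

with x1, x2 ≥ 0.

(0, 0), (4.2, 0), (4.143, 0.2857), (1, 5), (0, 5.75)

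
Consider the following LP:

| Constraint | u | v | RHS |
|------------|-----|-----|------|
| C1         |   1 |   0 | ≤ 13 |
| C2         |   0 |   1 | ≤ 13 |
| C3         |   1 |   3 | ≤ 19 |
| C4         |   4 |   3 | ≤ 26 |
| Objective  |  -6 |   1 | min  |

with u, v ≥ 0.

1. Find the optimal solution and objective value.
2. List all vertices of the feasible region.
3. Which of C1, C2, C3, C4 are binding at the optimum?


1. u = 6.5, v = 0, z = -39
2. (0, 0), (6.5, 0), (2.333, 5.556), (0, 6.333)
3. C4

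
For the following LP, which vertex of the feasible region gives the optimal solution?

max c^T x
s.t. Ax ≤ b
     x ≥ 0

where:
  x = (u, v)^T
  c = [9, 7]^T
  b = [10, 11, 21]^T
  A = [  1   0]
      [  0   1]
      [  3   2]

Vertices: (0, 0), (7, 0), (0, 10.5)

Evaluate the objective at each vertex of the feasible region:
  z(0, 0) = 0
  z(7, 0) = 63
  z(0, 10.5) = 73.5  ←
The maximum is at u = 0, v = 10.5.

(0, 10.5)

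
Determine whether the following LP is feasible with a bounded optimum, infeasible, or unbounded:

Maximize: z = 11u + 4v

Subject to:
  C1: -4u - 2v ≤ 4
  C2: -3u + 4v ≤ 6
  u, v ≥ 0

Unbounded (objective can increase without bound)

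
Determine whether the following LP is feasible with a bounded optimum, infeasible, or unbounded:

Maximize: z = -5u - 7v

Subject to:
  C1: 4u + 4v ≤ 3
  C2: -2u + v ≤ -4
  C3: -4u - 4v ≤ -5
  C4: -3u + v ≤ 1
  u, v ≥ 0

Infeasible (no feasible solution exists)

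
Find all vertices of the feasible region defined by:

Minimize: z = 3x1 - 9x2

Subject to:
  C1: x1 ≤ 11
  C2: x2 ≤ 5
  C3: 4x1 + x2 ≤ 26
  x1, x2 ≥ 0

(0, 0), (6.5, 0), (5.25, 5), (0, 5)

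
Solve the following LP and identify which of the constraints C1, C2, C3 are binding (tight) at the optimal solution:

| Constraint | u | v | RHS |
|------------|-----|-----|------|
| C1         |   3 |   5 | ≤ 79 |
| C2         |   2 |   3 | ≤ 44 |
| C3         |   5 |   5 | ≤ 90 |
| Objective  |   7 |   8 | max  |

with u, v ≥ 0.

At u = 10, v = 8, compute slack b - a·x for each constraint:
  C1: 79 − 70 = 9  (slack)
  C2: 44 − 44 = 0  (binding)
  C3: 90 − 90 = 0  (binding)

Optimal: u = 10, v = 8
Binding: C2, C3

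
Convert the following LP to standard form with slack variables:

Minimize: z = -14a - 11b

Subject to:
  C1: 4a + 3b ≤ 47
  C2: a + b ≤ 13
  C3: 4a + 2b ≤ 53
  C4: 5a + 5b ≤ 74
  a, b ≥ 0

min z = -14a - 11b

s.t.
  4a + 3b + s1 = 47
  a + b + s2 = 13
  4a + 2b + s3 = 53
  5a + 5b + s4 = 74
  a, b, s1, s2, s3, s4 ≥ 0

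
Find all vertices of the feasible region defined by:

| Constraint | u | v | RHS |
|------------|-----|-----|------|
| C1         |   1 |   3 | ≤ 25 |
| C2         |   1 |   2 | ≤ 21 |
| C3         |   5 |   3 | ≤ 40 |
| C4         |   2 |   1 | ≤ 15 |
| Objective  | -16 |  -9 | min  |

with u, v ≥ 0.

(0, 0), (7.5, 0), (5, 5), (3.75, 7.083), (0, 8.333)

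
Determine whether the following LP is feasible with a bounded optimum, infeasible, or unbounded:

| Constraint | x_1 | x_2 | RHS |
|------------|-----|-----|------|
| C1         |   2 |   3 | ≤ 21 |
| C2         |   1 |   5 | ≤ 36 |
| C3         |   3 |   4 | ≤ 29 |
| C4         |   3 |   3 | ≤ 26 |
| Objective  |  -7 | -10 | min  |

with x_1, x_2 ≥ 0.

Feasible with a bounded optimal solution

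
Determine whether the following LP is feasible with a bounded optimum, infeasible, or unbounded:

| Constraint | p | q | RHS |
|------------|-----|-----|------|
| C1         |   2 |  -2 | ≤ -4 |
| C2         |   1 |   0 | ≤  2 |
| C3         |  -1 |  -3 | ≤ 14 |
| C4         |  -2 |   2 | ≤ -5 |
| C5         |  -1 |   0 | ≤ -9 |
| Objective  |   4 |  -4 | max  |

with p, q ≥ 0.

Infeasible (no feasible solution exists)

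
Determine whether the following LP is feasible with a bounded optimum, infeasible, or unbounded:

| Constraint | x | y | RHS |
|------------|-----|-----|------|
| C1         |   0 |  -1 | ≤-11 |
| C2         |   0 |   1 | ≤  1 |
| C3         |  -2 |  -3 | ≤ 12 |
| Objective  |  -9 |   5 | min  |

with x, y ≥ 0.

Infeasible (no feasible solution exists)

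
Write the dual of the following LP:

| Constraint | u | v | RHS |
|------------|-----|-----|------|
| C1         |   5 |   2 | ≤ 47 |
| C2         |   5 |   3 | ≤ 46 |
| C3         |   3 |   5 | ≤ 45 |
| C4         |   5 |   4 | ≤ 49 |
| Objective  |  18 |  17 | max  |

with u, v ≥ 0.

Primal max cᵀx s.t. Ax ≤ b, x ≥ 0  →  Dual min bᵀy s.t. Aᵀy ≥ c, y ≥ 0.

Minimize: z = 47y1 + 46y2 + 45y3 + 49y4

Subject to:
  5y1 + 5y2 + 3y3 + 5y4 ≥ 18
  2y1 + 3y2 + 5y3 + 4y4 ≥ 17
  y1, y2, y3, y4 ≥ 0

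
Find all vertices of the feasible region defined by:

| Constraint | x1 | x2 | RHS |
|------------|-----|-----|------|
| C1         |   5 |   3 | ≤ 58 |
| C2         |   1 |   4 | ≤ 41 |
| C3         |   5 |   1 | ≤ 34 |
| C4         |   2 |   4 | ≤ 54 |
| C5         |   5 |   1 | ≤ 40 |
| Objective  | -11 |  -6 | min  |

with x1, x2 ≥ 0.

(0, 0), (6.8, 0), (5, 9), (0, 10.25)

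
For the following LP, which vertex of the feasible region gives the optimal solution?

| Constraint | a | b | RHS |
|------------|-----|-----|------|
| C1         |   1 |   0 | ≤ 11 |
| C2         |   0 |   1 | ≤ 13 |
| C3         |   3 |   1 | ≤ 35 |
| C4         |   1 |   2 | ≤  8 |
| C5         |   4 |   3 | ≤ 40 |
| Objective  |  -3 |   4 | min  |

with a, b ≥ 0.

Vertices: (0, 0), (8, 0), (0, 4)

Evaluate the objective at each vertex of the feasible region:
  z(0, 0) = 0
  z(8, 0) = -24  ←
  z(0, 4) = 16
The minimum is at a = 8, b = 0.

(8, 0)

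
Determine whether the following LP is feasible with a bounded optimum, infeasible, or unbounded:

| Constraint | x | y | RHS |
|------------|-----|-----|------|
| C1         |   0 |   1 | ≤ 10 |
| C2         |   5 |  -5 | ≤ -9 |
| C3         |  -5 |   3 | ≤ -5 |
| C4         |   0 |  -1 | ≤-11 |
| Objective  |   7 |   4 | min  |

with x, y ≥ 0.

Infeasible (no feasible solution exists)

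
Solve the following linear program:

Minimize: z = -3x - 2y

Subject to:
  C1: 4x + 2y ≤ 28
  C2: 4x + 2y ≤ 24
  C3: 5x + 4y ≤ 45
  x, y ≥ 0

Evaluate the objective at each vertex of the feasible region:
  z(0, 0) = 0
  z(6, 0) = -18
  z(1, 10) = -23  ←
  z(0, 11.25) = -22.5
The minimum is at x = 1, y = 10.

x = 1, y = 10, z = -23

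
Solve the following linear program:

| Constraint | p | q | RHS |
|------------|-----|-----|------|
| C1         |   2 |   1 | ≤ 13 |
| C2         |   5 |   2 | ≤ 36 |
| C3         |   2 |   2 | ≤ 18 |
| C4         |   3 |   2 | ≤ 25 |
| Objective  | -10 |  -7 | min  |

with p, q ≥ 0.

Evaluate the objective at each vertex of the feasible region:
  z(0, 0) = 0
  z(6.5, 0) = -65
  z(4, 5) = -75  ←
  z(0, 9) = -63
The minimum is at p = 4, q = 5.

p = 4, q = 5, z = -75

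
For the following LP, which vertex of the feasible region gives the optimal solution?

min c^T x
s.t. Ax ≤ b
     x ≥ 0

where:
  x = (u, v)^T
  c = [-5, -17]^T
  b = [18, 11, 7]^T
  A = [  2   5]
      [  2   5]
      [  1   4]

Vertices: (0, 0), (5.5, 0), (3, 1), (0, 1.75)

Evaluate the objective at each vertex of the feasible region:
  z(0, 0) = 0
  z(5.5, 0) = -27.5
  z(3, 1) = -32  ←
  z(0, 1.75) = -29.75
The minimum is at u = 3, v = 1.

(3, 1)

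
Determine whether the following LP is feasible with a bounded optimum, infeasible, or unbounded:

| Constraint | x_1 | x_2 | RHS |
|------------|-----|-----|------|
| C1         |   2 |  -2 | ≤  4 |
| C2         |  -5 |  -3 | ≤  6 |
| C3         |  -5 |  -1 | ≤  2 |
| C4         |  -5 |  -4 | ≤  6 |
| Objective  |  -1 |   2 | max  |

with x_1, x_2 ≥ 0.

Unbounded (objective can increase without bound)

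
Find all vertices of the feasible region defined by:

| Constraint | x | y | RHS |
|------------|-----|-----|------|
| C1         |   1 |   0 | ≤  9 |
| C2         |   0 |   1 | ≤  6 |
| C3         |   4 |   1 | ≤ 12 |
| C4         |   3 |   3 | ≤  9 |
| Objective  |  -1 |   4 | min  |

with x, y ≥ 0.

(0, 0), (3, 0), (0, 3)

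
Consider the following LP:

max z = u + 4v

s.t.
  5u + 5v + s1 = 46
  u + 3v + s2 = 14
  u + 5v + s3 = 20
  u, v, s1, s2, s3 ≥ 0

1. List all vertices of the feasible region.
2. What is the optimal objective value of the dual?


1. (0, 0), (9.2, 0), (6.8, 2.4), (5, 3), (0, 4)
2. 17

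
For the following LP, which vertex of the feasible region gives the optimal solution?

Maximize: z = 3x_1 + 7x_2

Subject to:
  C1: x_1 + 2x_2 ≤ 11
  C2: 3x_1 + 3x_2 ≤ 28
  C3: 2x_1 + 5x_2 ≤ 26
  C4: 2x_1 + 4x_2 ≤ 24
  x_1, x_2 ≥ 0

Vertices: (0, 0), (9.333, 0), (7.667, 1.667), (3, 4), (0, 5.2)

Evaluate the objective at each vertex of the feasible region:
  z(0, 0) = 0
  z(9.333, 0) = 28
  z(7.667, 1.667) = 34.67
  z(3, 4) = 37  ←
  z(0, 5.2) = 36.4
The maximum is at x_1 = 3, x_2 = 4.

(3, 4)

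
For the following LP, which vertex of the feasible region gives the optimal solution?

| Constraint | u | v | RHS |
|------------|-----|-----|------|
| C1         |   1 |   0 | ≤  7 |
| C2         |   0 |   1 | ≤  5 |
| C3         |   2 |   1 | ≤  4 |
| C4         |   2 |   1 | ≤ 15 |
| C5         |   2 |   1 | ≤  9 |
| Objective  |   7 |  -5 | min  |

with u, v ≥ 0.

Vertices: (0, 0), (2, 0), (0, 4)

Evaluate the objective at each vertex of the feasible region:
  z(0, 0) = 0
  z(2, 0) = 14
  z(0, 4) = -20  ←
The minimum is at u = 0, v = 4.

(0, 4)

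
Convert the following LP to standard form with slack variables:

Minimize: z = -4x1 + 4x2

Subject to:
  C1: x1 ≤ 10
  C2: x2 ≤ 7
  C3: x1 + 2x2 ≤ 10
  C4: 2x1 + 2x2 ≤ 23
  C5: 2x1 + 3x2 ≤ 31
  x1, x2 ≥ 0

min z = -4x1 + 4x2

s.t.
  x1 + s1 = 10
  x2 + s2 = 7
  x1 + 2x2 + s3 = 10
  2x1 + 2x2 + s4 = 23
  2x1 + 3x2 + s5 = 31
  x1, x2, s1, s2, s3, s4, s5 ≥ 0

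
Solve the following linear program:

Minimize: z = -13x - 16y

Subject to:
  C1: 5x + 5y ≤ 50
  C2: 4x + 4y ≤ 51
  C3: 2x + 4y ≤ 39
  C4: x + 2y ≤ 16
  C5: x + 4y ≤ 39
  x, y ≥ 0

Evaluate the objective at each vertex of the feasible region:
  z(0, 0) = 0
  z(10, 0) = -130
  z(4, 6) = -148  ←
  z(0, 8) = -128
The minimum is at x = 4, y = 6.

x = 4, y = 6, z = -148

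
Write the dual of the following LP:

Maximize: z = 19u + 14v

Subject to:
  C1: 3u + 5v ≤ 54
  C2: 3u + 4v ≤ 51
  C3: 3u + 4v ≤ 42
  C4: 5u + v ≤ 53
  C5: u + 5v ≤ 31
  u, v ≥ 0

Primal max cᵀx s.t. Ax ≤ b, x ≥ 0  →  Dual min bᵀy s.t. Aᵀy ≥ c, y ≥ 0.

Minimize: z = 54y1 + 51y2 + 42y3 + 53y4 + 31y5

Subject to:
  3y1 + 3y2 + 3y3 + 5y4 + y5 ≥ 19
  5y1 + 4y2 + 4y3 + y4 + 5y5 ≥ 14
  y1, y2, y3, y4, y5 ≥ 0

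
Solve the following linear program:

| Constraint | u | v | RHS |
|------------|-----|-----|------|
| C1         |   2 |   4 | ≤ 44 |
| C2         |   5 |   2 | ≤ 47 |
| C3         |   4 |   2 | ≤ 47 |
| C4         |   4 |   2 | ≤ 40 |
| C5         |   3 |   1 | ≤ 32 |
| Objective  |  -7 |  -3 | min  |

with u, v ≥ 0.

Evaluate the objective at each vertex of the feasible region:
  z(0, 0) = 0
  z(9.4, 0) = -65.8
  z(7, 6) = -67  ←
  z(6, 8) = -66
  z(0, 11) = -33
The minimum is at u = 7, v = 6.

u = 7, v = 6, z = -67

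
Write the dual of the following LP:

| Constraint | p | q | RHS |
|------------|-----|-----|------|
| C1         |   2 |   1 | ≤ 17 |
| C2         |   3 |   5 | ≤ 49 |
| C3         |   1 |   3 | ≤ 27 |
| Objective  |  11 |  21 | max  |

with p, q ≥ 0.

Primal max cᵀx s.t. Ax ≤ b, x ≥ 0  →  Dual min bᵀy s.t. Aᵀy ≥ c, y ≥ 0.

Minimize: z = 17y1 + 49y2 + 27y3

Subject to:
  2y1 + 3y2 + y3 ≥ 11
  y1 + 5y2 + 3y3 ≥ 21
  y1, y2, y3 ≥ 0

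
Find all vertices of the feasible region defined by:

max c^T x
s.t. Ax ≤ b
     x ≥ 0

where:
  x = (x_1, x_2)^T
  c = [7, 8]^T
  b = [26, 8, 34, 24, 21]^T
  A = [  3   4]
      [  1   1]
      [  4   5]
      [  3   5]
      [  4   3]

(0, 0), (5.25, 0), (3, 3), (0, 4.8)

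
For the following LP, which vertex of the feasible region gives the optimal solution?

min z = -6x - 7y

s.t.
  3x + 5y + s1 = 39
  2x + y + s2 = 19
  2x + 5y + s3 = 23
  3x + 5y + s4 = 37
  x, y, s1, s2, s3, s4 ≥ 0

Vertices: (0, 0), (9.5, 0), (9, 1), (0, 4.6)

Evaluate the objective at each vertex of the feasible region:
  z(0, 0) = 0
  z(9.5, 0) = -57
  z(9, 1) = -61  ←
  z(0, 4.6) = -32.2
The minimum is at x = 9, y = 1.

(9, 1)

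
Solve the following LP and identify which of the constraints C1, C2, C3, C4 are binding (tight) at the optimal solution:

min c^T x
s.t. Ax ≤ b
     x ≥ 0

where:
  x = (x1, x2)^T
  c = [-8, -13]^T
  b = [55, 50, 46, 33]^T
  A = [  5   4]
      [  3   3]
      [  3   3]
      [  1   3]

At x1 = 3, x2 = 10, compute slack b - a·x for each constraint:
  C1: 55 − 55 = 0  (binding)
  C2: 50 − 39 = 11  (slack)
  C3: 46 − 39 = 7  (slack)
  C4: 33 − 33 = 0  (binding)

Optimal: x1 = 3, x2 = 10
Binding: C1, C4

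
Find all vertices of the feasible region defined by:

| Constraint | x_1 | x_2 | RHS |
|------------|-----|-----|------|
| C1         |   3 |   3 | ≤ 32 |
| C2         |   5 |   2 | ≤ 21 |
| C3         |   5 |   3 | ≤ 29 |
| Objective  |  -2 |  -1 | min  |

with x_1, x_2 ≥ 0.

(0, 0), (4.2, 0), (1, 8), (0, 9.667)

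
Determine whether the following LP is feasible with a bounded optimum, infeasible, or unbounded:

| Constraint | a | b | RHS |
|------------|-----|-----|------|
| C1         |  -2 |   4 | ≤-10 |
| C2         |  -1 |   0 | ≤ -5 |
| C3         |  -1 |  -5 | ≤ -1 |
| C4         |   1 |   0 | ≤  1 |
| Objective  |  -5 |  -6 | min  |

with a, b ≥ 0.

Infeasible (no feasible solution exists)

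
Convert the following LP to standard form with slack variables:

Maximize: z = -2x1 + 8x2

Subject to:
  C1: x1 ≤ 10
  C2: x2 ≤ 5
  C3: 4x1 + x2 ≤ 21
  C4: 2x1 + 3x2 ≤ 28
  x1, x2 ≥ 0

max z = -2x1 + 8x2

s.t.
  x1 + s1 = 10
  x2 + s2 = 5
  4x1 + x2 + s3 = 21
  2x1 + 3x2 + s4 = 28
  x1, x2, s1, s2, s3, s4 ≥ 0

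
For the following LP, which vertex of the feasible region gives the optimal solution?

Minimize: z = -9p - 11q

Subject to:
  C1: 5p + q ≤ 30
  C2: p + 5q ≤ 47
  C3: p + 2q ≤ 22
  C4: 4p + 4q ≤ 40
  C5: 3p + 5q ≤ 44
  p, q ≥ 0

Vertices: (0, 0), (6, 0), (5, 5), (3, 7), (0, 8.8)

Evaluate the objective at each vertex of the feasible region:
  z(0, 0) = 0
  z(6, 0) = -54
  z(5, 5) = -100
  z(3, 7) = -104  ←
  z(0, 8.8) = -96.8
The minimum is at p = 3, q = 7.

(3, 7)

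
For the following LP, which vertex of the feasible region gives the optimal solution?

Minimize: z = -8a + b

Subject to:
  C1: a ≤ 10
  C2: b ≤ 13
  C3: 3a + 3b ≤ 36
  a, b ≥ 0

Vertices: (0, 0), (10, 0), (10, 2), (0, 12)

Evaluate the objective at each vertex of the feasible region:
  z(0, 0) = 0
  z(10, 0) = -80  ←
  z(10, 2) = -78
  z(0, 12) = 12
The minimum is at a = 10, b = 0.

(10, 0)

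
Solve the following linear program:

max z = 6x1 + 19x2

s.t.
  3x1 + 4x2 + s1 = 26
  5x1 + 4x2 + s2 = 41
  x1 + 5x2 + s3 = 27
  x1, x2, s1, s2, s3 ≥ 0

Evaluate the objective at each vertex of the feasible region:
  z(0, 0) = 0
  z(8.2, 0) = 49.2
  z(7.5, 0.875) = 61.62
  z(2, 5) = 107  ←
  z(0, 5.4) = 102.6
The maximum is at x1 = 2, x2 = 5.

x1 = 2, x2 = 5, z = 107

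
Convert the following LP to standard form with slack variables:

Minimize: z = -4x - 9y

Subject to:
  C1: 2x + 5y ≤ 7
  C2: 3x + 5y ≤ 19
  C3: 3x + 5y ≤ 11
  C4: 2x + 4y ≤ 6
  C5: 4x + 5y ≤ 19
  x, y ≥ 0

min z = -4x - 9y

s.t.
  2x + 5y + s1 = 7
  3x + 5y + s2 = 19
  3x + 5y + s3 = 11
  2x + 4y + s4 = 6
  4x + 5y + s5 = 19
  x, y, s1, s2, s3, s4, s5 ≥ 0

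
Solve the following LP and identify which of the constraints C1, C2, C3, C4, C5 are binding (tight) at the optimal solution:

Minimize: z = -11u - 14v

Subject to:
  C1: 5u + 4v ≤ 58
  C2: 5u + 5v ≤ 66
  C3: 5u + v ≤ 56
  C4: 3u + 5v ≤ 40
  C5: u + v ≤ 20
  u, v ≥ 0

At u = 10, v = 2, compute slack b - a·x for each constraint:
  C1: 58 − 58 = 0  (binding)
  C2: 66 − 60 = 6  (slack)
  C3: 56 − 52 = 4  (slack)
  C4: 40 − 40 = 0  (binding)
  C5: 20 − 12 = 8  (slack)

Optimal: u = 10, v = 2
Binding: C1, C4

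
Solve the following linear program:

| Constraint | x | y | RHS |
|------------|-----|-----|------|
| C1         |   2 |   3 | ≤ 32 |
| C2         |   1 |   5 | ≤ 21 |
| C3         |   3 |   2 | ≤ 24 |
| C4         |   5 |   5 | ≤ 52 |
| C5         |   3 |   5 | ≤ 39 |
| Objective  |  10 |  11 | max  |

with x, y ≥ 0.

Evaluate the objective at each vertex of the feasible region:
  z(0, 0) = 0
  z(8, 0) = 80
  z(6, 3) = 93  ←
  z(0, 4.2) = 46.2
The maximum is at x = 6, y = 3.

x = 6, y = 3, z = 93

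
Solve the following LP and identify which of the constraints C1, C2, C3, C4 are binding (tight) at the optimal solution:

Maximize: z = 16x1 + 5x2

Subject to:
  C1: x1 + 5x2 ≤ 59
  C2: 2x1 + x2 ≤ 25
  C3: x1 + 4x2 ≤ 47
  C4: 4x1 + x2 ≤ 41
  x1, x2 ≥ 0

At x1 = 8, x2 = 9, compute slack b - a·x for each constraint:
  C1: 59 − 53 = 6  (slack)
  C2: 25 − 25 = 0  (binding)
  C3: 47 − 44 = 3  (slack)
  C4: 41 − 41 = 0  (binding)

Optimal: x1 = 8, x2 = 9
Binding: C2, C4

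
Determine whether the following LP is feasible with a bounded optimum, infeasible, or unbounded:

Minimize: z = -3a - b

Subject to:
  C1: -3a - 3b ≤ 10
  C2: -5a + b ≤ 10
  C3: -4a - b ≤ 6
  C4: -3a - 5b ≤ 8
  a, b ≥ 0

Unbounded (objective can decrease without bound)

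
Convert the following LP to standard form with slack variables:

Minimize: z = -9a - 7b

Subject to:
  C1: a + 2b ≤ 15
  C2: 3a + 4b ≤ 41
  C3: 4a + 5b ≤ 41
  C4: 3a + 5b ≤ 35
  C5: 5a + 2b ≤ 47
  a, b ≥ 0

min z = -9a - 7b

s.t.
  a + 2b + s1 = 15
  3a + 4b + s2 = 41
  4a + 5b + s3 = 41
  3a + 5b + s4 = 35
  5a + 2b + s5 = 47
  a, b, s1, s2, s3, s4, s5 ≥ 0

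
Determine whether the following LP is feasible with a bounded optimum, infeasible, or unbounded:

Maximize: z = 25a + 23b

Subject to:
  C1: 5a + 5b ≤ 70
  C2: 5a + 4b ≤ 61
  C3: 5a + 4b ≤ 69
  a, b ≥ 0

Feasible with a bounded optimal solution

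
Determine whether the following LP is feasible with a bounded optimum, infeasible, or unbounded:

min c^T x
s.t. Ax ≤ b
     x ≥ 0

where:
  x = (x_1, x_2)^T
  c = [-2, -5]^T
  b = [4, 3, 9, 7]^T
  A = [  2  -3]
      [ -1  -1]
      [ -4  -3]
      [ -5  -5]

Unbounded (objective can decrease without bound)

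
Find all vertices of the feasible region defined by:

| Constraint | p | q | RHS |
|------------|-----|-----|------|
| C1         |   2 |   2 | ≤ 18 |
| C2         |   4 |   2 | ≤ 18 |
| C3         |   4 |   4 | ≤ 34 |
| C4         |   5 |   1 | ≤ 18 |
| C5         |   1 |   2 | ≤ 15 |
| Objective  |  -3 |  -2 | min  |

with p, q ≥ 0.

(0, 0), (3.6, 0), (3, 3), (1, 7), (0, 7.5)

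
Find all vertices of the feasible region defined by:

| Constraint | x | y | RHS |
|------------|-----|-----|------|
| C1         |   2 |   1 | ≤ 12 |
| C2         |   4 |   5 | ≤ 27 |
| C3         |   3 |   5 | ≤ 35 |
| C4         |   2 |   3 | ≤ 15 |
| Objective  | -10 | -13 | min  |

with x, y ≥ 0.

(0, 0), (6, 0), (5.5, 1), (3, 3), (0, 5)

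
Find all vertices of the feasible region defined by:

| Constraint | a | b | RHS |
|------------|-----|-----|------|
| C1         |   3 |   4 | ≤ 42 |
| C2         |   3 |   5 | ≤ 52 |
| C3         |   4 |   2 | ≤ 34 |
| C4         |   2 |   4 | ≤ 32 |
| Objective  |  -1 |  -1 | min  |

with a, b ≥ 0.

(0, 0), (8.5, 0), (6, 5), (0, 8)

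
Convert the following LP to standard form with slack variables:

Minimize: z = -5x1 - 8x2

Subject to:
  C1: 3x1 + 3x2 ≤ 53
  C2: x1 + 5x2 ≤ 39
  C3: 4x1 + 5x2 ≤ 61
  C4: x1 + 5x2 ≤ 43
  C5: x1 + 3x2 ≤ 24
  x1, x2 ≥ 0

min z = -5x1 - 8x2

s.t.
  3x1 + 3x2 + s1 = 53
  x1 + 5x2 + s2 = 39
  4x1 + 5x2 + s3 = 61
  x1 + 5x2 + s4 = 43
  x1 + 3x2 + s5 = 24
  x1, x2, s1, s2, s3, s4, s5 ≥ 0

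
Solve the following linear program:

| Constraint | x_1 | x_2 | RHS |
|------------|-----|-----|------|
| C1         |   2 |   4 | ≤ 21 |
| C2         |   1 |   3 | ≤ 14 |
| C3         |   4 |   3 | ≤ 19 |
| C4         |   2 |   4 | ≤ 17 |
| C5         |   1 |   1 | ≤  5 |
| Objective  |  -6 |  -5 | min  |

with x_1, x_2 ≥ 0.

Evaluate the objective at each vertex of the feasible region:
  z(0, 0) = 0
  z(4.75, 0) = -28.5
  z(4, 1) = -29  ←
  z(1.5, 3.5) = -26.5
  z(0, 4.25) = -21.25
The minimum is at x_1 = 4, x_2 = 1.

x_1 = 4, x_2 = 1, z = -29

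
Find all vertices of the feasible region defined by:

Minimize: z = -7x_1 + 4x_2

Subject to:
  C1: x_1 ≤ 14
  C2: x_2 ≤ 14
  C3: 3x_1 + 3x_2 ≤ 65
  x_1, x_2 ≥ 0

(0, 0), (14, 0), (14, 7.667), (7.667, 14), (0, 14)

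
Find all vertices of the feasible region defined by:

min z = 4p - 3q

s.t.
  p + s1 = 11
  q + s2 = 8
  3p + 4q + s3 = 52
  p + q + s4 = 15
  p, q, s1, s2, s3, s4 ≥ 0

(0, 0), (11, 0), (11, 4), (8, 7), (6.667, 8), (0, 8)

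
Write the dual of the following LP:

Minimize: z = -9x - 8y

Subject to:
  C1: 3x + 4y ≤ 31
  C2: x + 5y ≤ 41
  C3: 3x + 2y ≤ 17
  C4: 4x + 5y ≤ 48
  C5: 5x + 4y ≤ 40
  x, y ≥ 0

Primal min cᵀx s.t. Ax ≤ b, x ≥ 0  →  Dual max −bᵀy s.t. Aᵀy ≥ −c, y ≥ 0.

Maximize: z = -31y1 - 41y2 - 17y3 - 48y4 - 40y5

Subject to:
  3y1 + y2 + 3y3 + 4y4 + 5y5 ≥ 9
  4y1 + 5y2 + 2y3 + 5y4 + 4y5 ≥ 8
  y1, y2, y3, y4, y5 ≥ 0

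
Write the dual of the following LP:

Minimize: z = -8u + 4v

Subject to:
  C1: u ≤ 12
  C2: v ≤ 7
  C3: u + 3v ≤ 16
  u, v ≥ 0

Primal min cᵀx s.t. Ax ≤ b, x ≥ 0  →  Dual max −bᵀy s.t. Aᵀy ≥ −c, y ≥ 0.

Maximize: z = -12y1 - 7y2 - 16y3

Subject to:
  y1 + y3 ≥ 8
  y2 + 3y3 ≥ -4
  y1, y2, y3 ≥ 0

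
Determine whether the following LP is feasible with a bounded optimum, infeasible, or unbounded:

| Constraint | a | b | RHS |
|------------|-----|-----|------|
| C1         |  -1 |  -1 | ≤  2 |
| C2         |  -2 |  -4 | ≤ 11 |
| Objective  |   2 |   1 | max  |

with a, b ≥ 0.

Unbounded (objective can increase without bound)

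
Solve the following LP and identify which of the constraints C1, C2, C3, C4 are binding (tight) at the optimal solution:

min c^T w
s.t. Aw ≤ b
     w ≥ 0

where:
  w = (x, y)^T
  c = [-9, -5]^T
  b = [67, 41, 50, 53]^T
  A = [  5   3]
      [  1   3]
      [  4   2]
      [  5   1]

At x = 8, y = 9, compute slack b - a·x for each constraint:
  C1: 67 − 67 = 0  (binding)
  C2: 41 − 35 = 6  (slack)
  C3: 50 − 50 = 0  (binding)
  C4: 53 − 49 = 4  (slack)

Optimal: x = 8, y = 9
Binding: C1, C3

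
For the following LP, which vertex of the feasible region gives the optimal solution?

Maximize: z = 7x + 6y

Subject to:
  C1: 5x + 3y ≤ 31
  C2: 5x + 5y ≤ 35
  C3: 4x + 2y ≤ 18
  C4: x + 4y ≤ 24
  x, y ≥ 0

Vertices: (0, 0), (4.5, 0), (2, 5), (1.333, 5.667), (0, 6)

Evaluate the objective at each vertex of the feasible region:
  z(0, 0) = 0
  z(4.5, 0) = 31.5
  z(2, 5) = 44  ←
  z(1.333, 5.667) = 43.33
  z(0, 6) = 36
The maximum is at x = 2, y = 5.

(2, 5)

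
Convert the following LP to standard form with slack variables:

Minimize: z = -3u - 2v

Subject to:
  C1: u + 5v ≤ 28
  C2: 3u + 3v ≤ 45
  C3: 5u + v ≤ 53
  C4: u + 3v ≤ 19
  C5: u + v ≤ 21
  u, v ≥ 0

min z = -3u - 2v

s.t.
  u + 5v + s1 = 28
  3u + 3v + s2 = 45
  5u + v + s3 = 53
  u + 3v + s4 = 19
  u + v + s5 = 21
  u, v, s1, s2, s3, s4, s5 ≥ 0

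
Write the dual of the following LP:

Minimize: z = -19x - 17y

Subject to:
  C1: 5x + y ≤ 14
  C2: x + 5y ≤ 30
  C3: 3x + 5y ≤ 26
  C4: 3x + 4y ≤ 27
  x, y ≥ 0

Primal min cᵀx s.t. Ax ≤ b, x ≥ 0  →  Dual max −bᵀy s.t. Aᵀy ≥ −c, y ≥ 0.

Maximize: z = -14y1 - 30y2 - 26y3 - 27y4

Subject to:
  5y1 + y2 + 3y3 + 3y4 ≥ 19
  y1 + 5y2 + 5y3 + 4y4 ≥ 17
  y1, y2, y3, y4 ≥ 0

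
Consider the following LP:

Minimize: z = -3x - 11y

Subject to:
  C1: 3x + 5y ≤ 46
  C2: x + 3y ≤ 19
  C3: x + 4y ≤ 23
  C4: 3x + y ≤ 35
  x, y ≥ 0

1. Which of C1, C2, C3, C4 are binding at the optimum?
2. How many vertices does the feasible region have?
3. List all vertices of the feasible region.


1. C2, C3
2. 5
3. (0, 0), (11.67, 0), (10.75, 2.75), (7, 4), (0, 5.75)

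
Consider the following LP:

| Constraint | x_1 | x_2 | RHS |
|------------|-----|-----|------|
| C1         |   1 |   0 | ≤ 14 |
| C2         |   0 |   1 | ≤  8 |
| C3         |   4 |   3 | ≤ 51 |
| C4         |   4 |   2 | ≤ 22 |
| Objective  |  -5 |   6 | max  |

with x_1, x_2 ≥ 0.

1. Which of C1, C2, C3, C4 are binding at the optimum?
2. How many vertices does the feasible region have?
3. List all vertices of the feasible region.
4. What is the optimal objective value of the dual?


1. C2
2. 4
3. (0, 0), (5.5, 0), (1.5, 8), (0, 8)
4. 48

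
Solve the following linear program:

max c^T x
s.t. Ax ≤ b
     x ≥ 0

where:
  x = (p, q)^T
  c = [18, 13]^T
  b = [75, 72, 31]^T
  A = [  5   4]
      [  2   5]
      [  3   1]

Evaluate the objective at each vertex of the feasible region:
  z(0, 0) = 0
  z(10.33, 0) = 186
  z(7, 10) = 256  ←
  z(5.118, 12.35) = 252.7
  z(0, 14.4) = 187.2
The maximum is at p = 7, q = 10.

p = 7, q = 10, z = 256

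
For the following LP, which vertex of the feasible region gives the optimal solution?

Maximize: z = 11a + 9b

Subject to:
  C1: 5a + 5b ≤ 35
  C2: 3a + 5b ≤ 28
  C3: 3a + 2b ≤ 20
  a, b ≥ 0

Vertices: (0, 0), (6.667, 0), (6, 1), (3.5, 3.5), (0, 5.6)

Evaluate the objective at each vertex of the feasible region:
  z(0, 0) = 0
  z(6.667, 0) = 73.33
  z(6, 1) = 75  ←
  z(3.5, 3.5) = 70
  z(0, 5.6) = 50.4
The maximum is at a = 6, b = 1.

(6, 1)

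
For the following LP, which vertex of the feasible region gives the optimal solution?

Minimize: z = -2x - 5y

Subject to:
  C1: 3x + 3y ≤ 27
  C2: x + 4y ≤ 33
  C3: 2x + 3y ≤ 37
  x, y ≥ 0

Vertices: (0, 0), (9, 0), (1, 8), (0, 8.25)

Evaluate the objective at each vertex of the feasible region:
  z(0, 0) = 0
  z(9, 0) = -18
  z(1, 8) = -42  ←
  z(0, 8.25) = -41.25
The minimum is at x = 1, y = 8.

(1, 8)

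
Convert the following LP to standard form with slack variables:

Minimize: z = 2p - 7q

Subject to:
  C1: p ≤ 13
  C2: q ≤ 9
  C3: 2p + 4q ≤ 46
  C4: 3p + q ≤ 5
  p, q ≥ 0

min z = 2p - 7q

s.t.
  p + s1 = 13
  q + s2 = 9
  2p + 4q + s3 = 46
  3p + q + s4 = 5
  p, q, s1, s2, s3, s4 ≥ 0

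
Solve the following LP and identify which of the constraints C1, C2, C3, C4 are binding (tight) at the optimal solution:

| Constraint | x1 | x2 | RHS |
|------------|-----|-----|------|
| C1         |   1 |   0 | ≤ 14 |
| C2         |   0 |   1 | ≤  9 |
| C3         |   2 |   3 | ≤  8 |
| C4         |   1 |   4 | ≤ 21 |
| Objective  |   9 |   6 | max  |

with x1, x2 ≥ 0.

At x1 = 4, x2 = 0, compute slack b - a·x for each constraint:
  C1: 14 − 4 = 10  (slack)
  C2: 9 − 0 = 9  (slack)
  C3: 8 − 8 = 0  (binding)
  C4: 21 − 4 = 17  (slack)

Optimal: x1 = 4, x2 = 0
Binding: C3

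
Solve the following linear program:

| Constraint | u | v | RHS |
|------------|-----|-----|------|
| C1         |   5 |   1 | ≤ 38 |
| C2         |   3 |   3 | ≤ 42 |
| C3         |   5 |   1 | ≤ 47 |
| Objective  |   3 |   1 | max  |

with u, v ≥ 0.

Evaluate the objective at each vertex of the feasible region:
  z(0, 0) = 0
  z(7.6, 0) = 22.8
  z(6, 8) = 26  ←
  z(0, 14) = 14
The maximum is at u = 6, v = 8.

u = 6, v = 8, z = 26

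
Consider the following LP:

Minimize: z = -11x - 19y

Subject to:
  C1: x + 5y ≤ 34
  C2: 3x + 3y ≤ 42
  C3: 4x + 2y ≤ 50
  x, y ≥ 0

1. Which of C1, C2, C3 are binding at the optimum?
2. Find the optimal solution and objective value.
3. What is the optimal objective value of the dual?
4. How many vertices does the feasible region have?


1. C1, C2
2. x = 9, y = 5, z = -194
3. -194
4. 5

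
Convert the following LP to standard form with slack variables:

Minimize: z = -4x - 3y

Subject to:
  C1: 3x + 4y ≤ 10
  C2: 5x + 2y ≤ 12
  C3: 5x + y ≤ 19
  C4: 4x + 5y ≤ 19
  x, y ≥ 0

min z = -4x - 3y

s.t.
  3x + 4y + s1 = 10
  5x + 2y + s2 = 12
  5x + y + s3 = 19
  4x + 5y + s4 = 19
  x, y, s1, s2, s3, s4 ≥ 0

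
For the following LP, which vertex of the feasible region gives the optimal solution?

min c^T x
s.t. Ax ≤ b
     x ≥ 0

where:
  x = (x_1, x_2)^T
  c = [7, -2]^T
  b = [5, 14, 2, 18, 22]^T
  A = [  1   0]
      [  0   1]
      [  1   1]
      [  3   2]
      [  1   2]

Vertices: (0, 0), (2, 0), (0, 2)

Evaluate the objective at each vertex of the feasible region:
  z(0, 0) = 0
  z(2, 0) = 14
  z(0, 2) = -4  ←
The minimum is at x_1 = 0, x_2 = 2.

(0, 2)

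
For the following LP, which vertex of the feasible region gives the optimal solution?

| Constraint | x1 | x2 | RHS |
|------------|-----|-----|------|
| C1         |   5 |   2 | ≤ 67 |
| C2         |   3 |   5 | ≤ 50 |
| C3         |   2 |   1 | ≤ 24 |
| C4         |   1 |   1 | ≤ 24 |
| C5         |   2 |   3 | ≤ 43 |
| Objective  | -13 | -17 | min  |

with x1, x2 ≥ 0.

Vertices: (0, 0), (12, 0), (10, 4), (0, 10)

Evaluate the objective at each vertex of the feasible region:
  z(0, 0) = 0
  z(12, 0) = -156
  z(10, 4) = -198  ←
  z(0, 10) = -170
The minimum is at x1 = 10, x2 = 4.

(10, 4)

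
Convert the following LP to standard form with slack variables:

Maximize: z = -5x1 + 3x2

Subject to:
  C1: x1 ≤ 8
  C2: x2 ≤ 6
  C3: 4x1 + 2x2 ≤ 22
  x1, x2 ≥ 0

max z = -5x1 + 3x2

s.t.
  x1 + s1 = 8
  x2 + s2 = 6
  4x1 + 2x2 + s3 = 22
  x1, x2, s1, s2, s3 ≥ 0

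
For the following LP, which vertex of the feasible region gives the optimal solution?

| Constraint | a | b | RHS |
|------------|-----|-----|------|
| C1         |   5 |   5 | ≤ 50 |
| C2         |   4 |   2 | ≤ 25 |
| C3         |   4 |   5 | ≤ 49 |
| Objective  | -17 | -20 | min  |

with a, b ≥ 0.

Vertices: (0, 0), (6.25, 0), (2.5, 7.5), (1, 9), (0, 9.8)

Evaluate the objective at each vertex of the feasible region:
  z(0, 0) = 0
  z(6.25, 0) = -106.2
  z(2.5, 7.5) = -192.5
  z(1, 9) = -197  ←
  z(0, 9.8) = -196
The minimum is at a = 1, b = 9.

(1, 9)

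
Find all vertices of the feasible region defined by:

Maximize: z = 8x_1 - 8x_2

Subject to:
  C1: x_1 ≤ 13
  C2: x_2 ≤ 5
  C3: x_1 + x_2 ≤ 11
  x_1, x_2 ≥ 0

(0, 0), (11, 0), (6, 5), (0, 5)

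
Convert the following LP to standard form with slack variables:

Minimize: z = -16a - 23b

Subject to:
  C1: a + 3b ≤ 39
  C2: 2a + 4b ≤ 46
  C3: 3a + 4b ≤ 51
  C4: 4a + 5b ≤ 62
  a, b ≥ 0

min z = -16a - 23b

s.t.
  a + 3b + s1 = 39
  2a + 4b + s2 = 46
  3a + 4b + s3 = 51
  4a + 5b + s4 = 62
  a, b, s1, s2, s3, s4 ≥ 0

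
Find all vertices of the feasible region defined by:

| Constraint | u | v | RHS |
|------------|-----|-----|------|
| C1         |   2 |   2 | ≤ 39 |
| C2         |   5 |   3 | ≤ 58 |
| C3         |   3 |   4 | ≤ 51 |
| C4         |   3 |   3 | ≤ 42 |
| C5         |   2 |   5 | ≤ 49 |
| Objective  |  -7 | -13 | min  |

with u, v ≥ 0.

(0, 0), (11.6, 0), (8, 6), (7, 7), (0, 9.8)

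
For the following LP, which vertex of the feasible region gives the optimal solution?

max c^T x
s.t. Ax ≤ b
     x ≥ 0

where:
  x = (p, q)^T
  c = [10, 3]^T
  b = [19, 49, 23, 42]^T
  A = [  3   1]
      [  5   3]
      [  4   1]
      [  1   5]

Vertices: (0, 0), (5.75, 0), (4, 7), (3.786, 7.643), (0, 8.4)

Evaluate the objective at each vertex of the feasible region:
  z(0, 0) = 0
  z(5.75, 0) = 57.5
  z(4, 7) = 61  ←
  z(3.786, 7.643) = 60.79
  z(0, 8.4) = 25.2
The maximum is at p = 4, q = 7.

(4, 7)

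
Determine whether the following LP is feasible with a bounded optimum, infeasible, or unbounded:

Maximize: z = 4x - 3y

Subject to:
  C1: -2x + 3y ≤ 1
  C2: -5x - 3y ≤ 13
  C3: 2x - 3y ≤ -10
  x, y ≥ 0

Infeasible (no feasible solution exists)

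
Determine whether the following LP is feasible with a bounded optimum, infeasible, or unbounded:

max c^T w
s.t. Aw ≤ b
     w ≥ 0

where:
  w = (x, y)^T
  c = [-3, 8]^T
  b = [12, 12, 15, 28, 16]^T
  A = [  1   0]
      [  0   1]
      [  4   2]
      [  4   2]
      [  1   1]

Feasible with a bounded optimal solution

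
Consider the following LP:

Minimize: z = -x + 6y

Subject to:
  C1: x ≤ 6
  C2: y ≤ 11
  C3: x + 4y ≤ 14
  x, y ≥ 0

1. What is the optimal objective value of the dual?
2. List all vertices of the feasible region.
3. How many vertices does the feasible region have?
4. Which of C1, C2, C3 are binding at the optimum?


1. -6
2. (0, 0), (6, 0), (6, 2), (0, 3.5)
3. 4
4. C1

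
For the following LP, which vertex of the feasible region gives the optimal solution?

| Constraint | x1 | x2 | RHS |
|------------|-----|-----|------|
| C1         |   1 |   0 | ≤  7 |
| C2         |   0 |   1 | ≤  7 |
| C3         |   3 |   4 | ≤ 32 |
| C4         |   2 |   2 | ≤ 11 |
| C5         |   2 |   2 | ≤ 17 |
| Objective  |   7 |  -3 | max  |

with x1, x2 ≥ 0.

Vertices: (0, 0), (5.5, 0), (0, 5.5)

Evaluate the objective at each vertex of the feasible region:
  z(0, 0) = 0
  z(5.5, 0) = 38.5  ←
  z(0, 5.5) = -16.5
The maximum is at x1 = 5.5, x2 = 0.

(5.5, 0)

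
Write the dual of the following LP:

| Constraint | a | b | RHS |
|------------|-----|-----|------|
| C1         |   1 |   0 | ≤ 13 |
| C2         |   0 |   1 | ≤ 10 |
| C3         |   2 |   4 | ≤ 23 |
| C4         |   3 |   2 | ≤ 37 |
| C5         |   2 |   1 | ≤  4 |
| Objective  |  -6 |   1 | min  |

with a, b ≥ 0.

Primal min cᵀx s.t. Ax ≤ b, x ≥ 0  →  Dual max −bᵀy s.t. Aᵀy ≥ −c, y ≥ 0.

Maximize: z = -13y1 - 10y2 - 23y3 - 37y4 - 4y5

Subject to:
  y1 + 2y3 + 3y4 + 2y5 ≥ 6
  y2 + 4y3 + 2y4 + y5 ≥ -1
  y1, y2, y3, y4, y5 ≥ 0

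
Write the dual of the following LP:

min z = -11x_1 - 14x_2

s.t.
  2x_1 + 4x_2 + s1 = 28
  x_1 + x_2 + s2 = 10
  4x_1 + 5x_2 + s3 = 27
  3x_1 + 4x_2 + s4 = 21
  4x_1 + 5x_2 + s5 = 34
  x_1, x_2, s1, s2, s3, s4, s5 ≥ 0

Primal min cᵀx s.t. Ax ≤ b, x ≥ 0  →  Dual max −bᵀy s.t. Aᵀy ≥ −c, y ≥ 0.

Maximize: z = -28y1 - 10y2 - 27y3 - 21y4 - 34y5

Subject to:
  2y1 + y2 + 4y3 + 3y4 + 4y5 ≥ 11
  4y1 + y2 + 5y3 + 4y4 + 5y5 ≥ 14
  y1, y2, y3, y4, y5 ≥ 0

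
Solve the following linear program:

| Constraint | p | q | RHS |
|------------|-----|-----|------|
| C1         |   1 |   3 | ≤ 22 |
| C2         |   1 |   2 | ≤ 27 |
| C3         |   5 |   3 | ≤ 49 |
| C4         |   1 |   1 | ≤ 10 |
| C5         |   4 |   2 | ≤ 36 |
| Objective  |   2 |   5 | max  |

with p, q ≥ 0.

Evaluate the objective at each vertex of the feasible region:
  z(0, 0) = 0
  z(9, 0) = 18
  z(8, 2) = 26
  z(4, 6) = 38  ←
  z(0, 7.333) = 36.67
The maximum is at p = 4, q = 6.

p = 4, q = 6, z = 38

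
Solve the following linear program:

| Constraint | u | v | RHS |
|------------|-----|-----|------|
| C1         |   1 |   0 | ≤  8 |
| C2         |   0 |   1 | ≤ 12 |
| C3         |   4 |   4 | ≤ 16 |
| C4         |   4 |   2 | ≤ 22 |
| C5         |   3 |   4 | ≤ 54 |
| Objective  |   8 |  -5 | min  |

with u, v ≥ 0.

Evaluate the objective at each vertex of the feasible region:
  z(0, 0) = 0
  z(4, 0) = 32
  z(0, 4) = -20  ←
The minimum is at u = 0, v = 4.

u = 0, v = 4, z = -20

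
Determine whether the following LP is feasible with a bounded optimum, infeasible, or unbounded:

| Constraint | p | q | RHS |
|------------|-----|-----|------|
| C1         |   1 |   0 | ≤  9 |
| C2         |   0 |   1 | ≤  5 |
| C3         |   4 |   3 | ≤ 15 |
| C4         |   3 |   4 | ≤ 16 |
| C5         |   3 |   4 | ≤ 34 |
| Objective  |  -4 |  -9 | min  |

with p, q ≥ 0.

Feasible with a bounded optimal solution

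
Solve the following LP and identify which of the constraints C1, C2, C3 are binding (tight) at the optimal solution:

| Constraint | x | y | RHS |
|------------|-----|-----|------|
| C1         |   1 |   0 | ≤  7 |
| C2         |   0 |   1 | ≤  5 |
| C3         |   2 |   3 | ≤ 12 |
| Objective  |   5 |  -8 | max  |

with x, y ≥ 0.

At x = 6, y = 0, compute slack b - a·x for each constraint:
  C1: 7 − 6 = 1  (slack)
  C2: 5 − 0 = 5  (slack)
  C3: 12 − 12 = 0  (binding)

Optimal: x = 6, y = 0
Binding: C3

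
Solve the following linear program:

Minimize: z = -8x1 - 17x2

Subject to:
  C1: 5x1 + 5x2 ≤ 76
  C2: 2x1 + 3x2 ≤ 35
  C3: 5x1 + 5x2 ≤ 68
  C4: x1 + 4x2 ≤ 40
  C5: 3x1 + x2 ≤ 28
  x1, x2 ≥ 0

Evaluate the objective at each vertex of the feasible region:
  z(0, 0) = 0
  z(9.333, 0) = -74.67
  z(7.2, 6.4) = -166.4
  z(5.8, 7.8) = -179
  z(4, 9) = -185  ←
  z(0, 10) = -170
The minimum is at x1 = 4, x2 = 9.

x1 = 4, x2 = 9, z = -185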